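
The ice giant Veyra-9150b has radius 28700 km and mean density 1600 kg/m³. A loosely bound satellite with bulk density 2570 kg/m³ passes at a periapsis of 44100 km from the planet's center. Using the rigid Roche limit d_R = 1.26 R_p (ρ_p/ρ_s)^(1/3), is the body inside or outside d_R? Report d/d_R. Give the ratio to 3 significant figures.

outside; d/d_R ≈ 1.43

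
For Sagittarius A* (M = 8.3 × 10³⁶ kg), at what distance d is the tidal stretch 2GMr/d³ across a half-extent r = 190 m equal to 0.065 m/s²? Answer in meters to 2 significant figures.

2GMr/d³ = a_tidal  ⇒  d = (2GMr / a_tidal)^(1/3)
d = (2 × 6.674×10⁻¹¹ × (8.3 × 10³⁶) × (190) / (0.065))^(1/3)
  = 1.5 × 10¹⁰ m

1.5 × 10¹⁰ m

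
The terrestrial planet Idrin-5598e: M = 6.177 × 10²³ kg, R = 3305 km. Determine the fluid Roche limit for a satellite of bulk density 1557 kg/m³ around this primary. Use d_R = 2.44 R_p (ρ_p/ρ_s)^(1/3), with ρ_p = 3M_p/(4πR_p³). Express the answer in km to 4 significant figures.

ρ_p = 3M_p/(4πR_p³) = 3 × (6.177 × 10²³) / (4π × (3.305 × 10⁶ m)³) = 4085 kg/m³
d_R = 2.44 × 3305 km × (4085/1557)^(1/3)
    = 11120 km

11120 km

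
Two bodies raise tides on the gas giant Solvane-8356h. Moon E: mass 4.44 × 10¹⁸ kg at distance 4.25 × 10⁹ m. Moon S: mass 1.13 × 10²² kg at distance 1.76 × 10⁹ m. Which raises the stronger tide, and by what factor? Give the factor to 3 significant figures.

The tide-raising term goes as M/d³ (the gradient of a 1/d² field).
Moon E: (4.44 × 10¹⁸) / (4.25 × 10⁹)³ = 5.784 × 10⁻¹¹
Moon S: (1.13 × 10²²) / (1.76 × 10⁹)³ = 2.073 × 10⁻⁶
Ratio (larger/smaller) = 35800

Moon S, by a factor of ≈ 35800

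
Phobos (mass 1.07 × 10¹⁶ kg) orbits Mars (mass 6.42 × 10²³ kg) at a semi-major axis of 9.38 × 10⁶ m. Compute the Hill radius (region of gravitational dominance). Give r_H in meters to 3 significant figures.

r_H ≈ a (m/3M)^(1/3)
    = (9.38 × 10⁶) × (1.07 × 10¹⁶ / (3 × 6.42 × 10²³))^(1/3)
    = 1.66 × 10⁴ m

1.66 × 10⁴ m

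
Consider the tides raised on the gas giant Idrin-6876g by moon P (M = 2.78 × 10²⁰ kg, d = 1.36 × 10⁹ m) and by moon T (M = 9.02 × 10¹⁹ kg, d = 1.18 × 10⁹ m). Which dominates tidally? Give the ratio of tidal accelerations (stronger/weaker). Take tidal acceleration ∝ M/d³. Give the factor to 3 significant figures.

Moon P, by a factor of ≈ 2.01

Compare M/d³ for the two perturbers:
Moon P: (2.78 × 10²⁰) / (1.36 × 10⁹)³ = 1.105 × 10⁻⁷
Moon T: (9.02 × 10¹⁹) / (1.18 × 10⁹)³ = 5.490 × 10⁻⁸
Ratio (larger/smaller) = 2.01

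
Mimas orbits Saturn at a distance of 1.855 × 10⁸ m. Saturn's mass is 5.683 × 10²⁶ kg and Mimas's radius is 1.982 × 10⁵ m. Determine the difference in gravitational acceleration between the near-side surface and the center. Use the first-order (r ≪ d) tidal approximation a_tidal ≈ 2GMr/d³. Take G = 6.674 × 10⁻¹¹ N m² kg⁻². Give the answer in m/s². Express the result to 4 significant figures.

a_tidal = 2GMr/d³
        = 2 × (6.674 × 10⁻¹¹) × (5.683 × 10²⁶) × (1.982 × 10⁵) / (1.855 × 10⁸)³
        = 2.355 × 10⁻³ m/s²

2.355 × 10⁻³ m/s²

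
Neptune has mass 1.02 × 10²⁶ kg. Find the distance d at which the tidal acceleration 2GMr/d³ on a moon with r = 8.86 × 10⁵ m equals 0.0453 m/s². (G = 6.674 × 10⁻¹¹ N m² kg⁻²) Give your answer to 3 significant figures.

2GMr/d³ = a_tidal  ⇒  d = (2GMr / a_tidal)^(1/3)
d = (2 × 6.674×10⁻¹¹ × (1.02 × 10²⁶) × (8.86 × 10⁵) / (0.0453))^(1/3)
  = 6.43 × 10⁷ m

6.43 × 10⁷ m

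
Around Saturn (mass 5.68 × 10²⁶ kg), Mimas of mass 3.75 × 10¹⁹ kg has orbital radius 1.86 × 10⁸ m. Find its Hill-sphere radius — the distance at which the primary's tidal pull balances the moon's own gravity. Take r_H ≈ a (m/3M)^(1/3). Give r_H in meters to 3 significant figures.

r_H ≈ a (m/3M)^(1/3)
    = (1.86 × 10⁸) × (3.75 × 10¹⁹ / (3 × 5.68 × 10²⁶))^(1/3)
    = 5.21 × 10⁵ m

5.21 × 10⁵ m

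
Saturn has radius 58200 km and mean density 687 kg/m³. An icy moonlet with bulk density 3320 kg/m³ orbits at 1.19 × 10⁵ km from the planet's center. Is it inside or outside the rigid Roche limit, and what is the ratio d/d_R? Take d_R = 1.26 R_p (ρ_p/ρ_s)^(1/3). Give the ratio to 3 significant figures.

d_R = 1.26 × (58200 km) × (687/3320)^(1/3) = 43370 km
d/d_R = (1.19 × 10⁵) / (43370) = 2.74
Since d/d_R > 1, the body is outside the Roche limit.

outside; d/d_R ≈ 2.74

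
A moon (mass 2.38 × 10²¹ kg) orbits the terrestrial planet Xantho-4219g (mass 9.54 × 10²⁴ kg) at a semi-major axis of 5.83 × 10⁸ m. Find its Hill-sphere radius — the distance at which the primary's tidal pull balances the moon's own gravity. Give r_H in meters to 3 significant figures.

r_H ≈ a (m/3M)^(1/3)
    = (5.83 × 10⁸) × (2.38 × 10²¹ / (3 × 9.54 × 10²⁴))^(1/3)
    = 2.54 × 10⁷ m

2.54 × 10⁷ m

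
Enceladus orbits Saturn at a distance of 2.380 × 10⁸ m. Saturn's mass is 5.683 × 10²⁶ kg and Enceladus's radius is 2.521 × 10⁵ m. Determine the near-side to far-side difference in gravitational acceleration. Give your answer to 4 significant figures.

2.837 × 10⁻³ m/s²

a_tidal = 4GMr/d³
        = 4 × (6.674 × 10⁻¹¹) × (5.683 × 10²⁶) × (2.521 × 10⁵) / (2.380 × 10⁸)³
        = 2.837 × 10⁻³ m/s²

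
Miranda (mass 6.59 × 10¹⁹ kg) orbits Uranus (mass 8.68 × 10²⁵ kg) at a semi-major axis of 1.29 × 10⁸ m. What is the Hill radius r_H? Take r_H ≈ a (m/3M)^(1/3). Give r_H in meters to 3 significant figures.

8.16 × 10⁵ m

r_H ≈ a (m/3M)^(1/3)
    = (1.29 × 10⁸) × (6.59 × 10¹⁹ / (3 × 8.68 × 10²⁵))^(1/3)
    = 8.16 × 10⁵ m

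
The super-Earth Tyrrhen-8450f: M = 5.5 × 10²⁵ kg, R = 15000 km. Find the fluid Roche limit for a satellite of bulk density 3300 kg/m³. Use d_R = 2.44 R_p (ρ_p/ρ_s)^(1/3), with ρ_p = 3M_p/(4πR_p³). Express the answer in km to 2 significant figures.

39000 km

ρ_p = 3M_p/(4πR_p³) = 3 × (5.5 × 10²⁵) / (4π × (1.5 × 10⁷ m)³) = 3900 kg/m³
d_R = 2.44 × 15000 km × (3900/3300)^(1/3)
    = 39000 km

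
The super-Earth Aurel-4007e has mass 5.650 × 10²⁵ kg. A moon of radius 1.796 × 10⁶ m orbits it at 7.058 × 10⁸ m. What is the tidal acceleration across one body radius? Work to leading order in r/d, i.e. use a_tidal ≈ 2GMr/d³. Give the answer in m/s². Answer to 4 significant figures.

3.852 × 10⁻⁵ m/s²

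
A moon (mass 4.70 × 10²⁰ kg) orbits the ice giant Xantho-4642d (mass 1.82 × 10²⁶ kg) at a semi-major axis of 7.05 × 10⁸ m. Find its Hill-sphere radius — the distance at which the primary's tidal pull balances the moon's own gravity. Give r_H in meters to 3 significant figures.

r_H ≈ a (m/3M)^(1/3)
    = (7.05 × 10⁸) × (4.70 × 10²⁰ / (3 × 1.82 × 10²⁶))^(1/3)
    = 6.71 × 10⁶ m

6.71 × 10⁶ m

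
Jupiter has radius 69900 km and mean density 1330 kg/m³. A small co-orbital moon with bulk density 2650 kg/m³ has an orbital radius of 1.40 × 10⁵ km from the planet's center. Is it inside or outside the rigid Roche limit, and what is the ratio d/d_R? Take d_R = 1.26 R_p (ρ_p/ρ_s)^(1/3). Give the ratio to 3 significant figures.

outside; d/d_R ≈ 2.00

d_R = 1.26 × (69900 km) × (1330/2650)^(1/3) = 69990 km
d/d_R = (1.40 × 10⁵) / (69990) = 2.00
Since d/d_R > 1, the body is outside the Roche limit.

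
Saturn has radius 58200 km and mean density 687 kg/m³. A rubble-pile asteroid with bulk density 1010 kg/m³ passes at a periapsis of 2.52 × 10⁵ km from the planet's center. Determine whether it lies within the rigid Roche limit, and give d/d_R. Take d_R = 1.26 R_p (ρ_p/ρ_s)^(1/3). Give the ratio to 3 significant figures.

d_R = 1.26 × (58200 km) × (687/1010)^(1/3) = 64490 km
d/d_R = (2.52 × 10⁵) / (64490) = 3.91
Since d/d_R > 1, the body is outside the Roche limit.

outside; d/d_R ≈ 3.91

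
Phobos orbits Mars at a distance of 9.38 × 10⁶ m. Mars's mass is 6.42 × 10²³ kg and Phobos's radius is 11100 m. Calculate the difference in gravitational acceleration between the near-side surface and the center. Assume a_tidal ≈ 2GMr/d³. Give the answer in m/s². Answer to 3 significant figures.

1.15 × 10⁻³ m/s²

Since r ≪ d, expand the inverse-square field across one radius to get the leading 2GMr/d³ term.
Δg = 2GMr/d³
   = 2 × (6.674 × 10⁻¹¹) × (6.42 × 10²³) × (11100) / (9.38 × 10⁶)³
   = 1.15 × 10⁻³ m/s²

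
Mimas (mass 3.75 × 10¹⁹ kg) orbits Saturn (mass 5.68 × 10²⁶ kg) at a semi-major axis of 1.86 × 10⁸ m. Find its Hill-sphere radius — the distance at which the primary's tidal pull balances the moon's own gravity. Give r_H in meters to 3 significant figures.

r_H ≈ a (m/3M)^(1/3)
    = (1.86 × 10⁸) × (3.75 × 10¹⁹ / (3 × 5.68 × 10²⁶))^(1/3)
    = 5.21 × 10⁵ m

5.21 × 10⁵ m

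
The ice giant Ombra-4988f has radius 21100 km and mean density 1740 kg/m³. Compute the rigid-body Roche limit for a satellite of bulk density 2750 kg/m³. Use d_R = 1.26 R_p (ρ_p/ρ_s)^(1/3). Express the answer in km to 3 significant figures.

22800 km

d_R = 1.26 × 21100 km × (1740/2750)^(1/3)
    = 22800 km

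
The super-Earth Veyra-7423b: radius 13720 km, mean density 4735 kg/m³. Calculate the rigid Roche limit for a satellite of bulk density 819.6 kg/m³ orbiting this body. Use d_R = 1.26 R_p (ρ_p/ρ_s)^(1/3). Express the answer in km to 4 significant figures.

31020 km

d_R = 1.26 × 13720 km × (4735/819.6)^(1/3)
    = 31020 km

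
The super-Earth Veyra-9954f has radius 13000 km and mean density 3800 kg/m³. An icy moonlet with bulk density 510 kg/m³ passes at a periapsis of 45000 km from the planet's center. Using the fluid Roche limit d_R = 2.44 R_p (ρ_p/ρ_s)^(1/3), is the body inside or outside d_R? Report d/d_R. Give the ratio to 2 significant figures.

inside; d/d_R ≈ 0.73

d_R = 2.44 × (13000 km) × (3800/510)^(1/3) = 61950 km
d/d_R = (45000) / (61950) = 0.73
Since d/d_R < 1, the body is inside the Roche limit.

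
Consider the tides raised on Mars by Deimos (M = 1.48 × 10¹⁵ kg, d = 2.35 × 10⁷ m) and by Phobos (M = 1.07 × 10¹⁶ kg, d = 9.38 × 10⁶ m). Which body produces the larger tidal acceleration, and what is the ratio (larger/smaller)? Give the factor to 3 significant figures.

Phobos, by a factor of ≈ 114

Compare M/d³ for the two perturbers:
Deimos: (1.48 × 10¹⁵) / (2.35 × 10⁷)³ = 1.140 × 10⁻⁷
Phobos: (1.07 × 10¹⁶) / (9.38 × 10⁶)³ = 1.297 × 10⁻⁵
Ratio (larger/smaller) = 114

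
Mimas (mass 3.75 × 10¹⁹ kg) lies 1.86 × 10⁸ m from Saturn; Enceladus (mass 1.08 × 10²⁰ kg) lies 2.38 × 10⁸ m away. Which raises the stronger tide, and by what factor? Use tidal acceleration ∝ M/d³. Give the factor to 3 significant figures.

Compare M/d³ for the two perturbers:
Mimas: (3.75 × 10¹⁹) / (1.86 × 10⁸)³ = 5.828 × 10⁻⁶
Enceladus: (1.08 × 10²⁰) / (2.38 × 10⁸)³ = 8.011 × 10⁻⁶
Ratio (larger/smaller) = 1.37

Enceladus, by a factor of ≈ 1.37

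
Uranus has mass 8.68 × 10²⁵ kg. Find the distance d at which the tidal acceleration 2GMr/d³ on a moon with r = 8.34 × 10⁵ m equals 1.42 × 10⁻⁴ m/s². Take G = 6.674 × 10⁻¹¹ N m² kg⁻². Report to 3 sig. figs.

2GMr/d³ = a_tidal  ⇒  d = (2GMr / a_tidal)^(1/3)
d = (2 × 6.674×10⁻¹¹ × (8.68 × 10²⁵) × (8.34 × 10⁵) / (1.42 × 10⁻⁴))^(1/3)
  = 4.08 × 10⁸ m

4.08 × 10⁸ m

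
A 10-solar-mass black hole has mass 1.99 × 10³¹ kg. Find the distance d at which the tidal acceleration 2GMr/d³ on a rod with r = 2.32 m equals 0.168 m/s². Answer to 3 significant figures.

3.32 × 10⁷ m

2GMr/d³ = a_tidal  ⇒  d = (2GMr / a_tidal)^(1/3)
d = (2 × 6.674×10⁻¹¹ × (1.99 × 10³¹) × (2.32) / (0.168))^(1/3)
  = 3.32 × 10⁷ m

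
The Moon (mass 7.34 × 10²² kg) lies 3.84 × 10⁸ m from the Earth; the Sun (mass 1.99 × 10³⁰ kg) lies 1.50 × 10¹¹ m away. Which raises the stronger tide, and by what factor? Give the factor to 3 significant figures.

Compare M/d³ for the two perturbers:
The Moon: (7.34 × 10²²) / (3.84 × 10⁸)³ = 1.296 × 10⁻³
The Sun: (1.99 × 10³⁰) / (1.50 × 10¹¹)³ = 5.896 × 10⁻⁴
Ratio (larger/smaller) = 2.20

The Moon, by a factor of ≈ 2.20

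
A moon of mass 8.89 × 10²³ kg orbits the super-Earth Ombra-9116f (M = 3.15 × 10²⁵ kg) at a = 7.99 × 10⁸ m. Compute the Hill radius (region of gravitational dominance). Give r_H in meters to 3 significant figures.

r_H ≈ a (m/3M)^(1/3)
    = (7.99 × 10⁸) × (8.89 × 10²³ / (3 × 3.15 × 10²⁵))^(1/3)
    = 1.69 × 10⁸ m

1.69 × 10⁸ m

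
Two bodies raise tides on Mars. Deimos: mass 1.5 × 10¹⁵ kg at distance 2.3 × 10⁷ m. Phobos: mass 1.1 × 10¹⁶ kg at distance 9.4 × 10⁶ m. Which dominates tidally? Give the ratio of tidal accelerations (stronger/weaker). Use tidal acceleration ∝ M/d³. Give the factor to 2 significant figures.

Compare M/d³ for the two perturbers:
Deimos: (1.5 × 10¹⁵) / (2.3 × 10⁷)³ = 1.233 × 10⁻⁷
Phobos: (1.1 × 10¹⁶) / (9.4 × 10⁶)³ = 1.324 × 10⁻⁵
Ratio (larger/smaller) = 110

Phobos, by a factor of ≈ 110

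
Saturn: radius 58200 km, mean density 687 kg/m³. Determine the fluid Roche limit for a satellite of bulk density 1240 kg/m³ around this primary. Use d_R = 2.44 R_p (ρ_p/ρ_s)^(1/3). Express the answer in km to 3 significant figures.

1.17 × 10⁵ km

d_R = 2.44 × 58200 km × (687/1240)^(1/3)
    = 1.17 × 10⁵ km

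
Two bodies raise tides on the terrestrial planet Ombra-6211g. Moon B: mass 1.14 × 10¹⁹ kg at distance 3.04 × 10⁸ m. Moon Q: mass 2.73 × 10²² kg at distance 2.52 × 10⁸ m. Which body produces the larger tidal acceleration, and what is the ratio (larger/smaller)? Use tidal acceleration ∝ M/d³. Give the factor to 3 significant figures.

The tide-raising term goes as M/d³ (the gradient of a 1/d² field).
Moon B: (1.14 × 10¹⁹) / (3.04 × 10⁸)³ = 4.058 × 10⁻⁷
Moon Q: (2.73 × 10²²) / (2.52 × 10⁸)³ = 1.706 × 10⁻³
Ratio (larger/smaller) = 4200

Moon Q, by a factor of ≈ 4200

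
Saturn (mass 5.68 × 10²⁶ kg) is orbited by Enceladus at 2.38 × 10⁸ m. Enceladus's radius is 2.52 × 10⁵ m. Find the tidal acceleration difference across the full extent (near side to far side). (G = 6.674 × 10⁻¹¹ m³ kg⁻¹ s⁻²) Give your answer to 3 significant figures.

2.83 × 10⁻³ m/s²

Δg = 4GMr/d³
   = 4 × (6.674 × 10⁻¹¹) × (5.68 × 10²⁶) × (2.52 × 10⁵) / (2.38 × 10⁸)³
   = 2.83 × 10⁻³ m/s²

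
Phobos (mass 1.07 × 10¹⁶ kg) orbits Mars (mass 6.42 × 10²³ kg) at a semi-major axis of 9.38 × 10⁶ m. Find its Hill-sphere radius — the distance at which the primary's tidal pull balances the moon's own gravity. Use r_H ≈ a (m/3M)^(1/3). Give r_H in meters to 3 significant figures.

1.66 × 10⁴ m

r_H ≈ a (m/3M)^(1/3)
    = (9.38 × 10⁶) × (1.07 × 10¹⁶ / (3 × 6.42 × 10²³))^(1/3)
    = 1.66 × 10⁴ m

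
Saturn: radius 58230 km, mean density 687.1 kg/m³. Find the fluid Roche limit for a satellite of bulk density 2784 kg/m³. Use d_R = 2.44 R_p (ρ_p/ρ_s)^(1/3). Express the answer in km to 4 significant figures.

89120 km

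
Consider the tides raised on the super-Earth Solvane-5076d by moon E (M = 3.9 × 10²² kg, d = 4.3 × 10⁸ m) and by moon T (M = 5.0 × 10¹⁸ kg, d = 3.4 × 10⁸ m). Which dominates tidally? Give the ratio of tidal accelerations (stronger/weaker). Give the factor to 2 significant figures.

Compare M/d³ for the two perturbers:
Moon E: (3.9 × 10²²) / (4.3 × 10⁸)³ = 4.905 × 10⁻⁴
Moon T: (5.0 × 10¹⁸) / (3.4 × 10⁸)³ = 1.272 × 10⁻⁷
Ratio (larger/smaller) = 3900

Moon E, by a factor of ≈ 3900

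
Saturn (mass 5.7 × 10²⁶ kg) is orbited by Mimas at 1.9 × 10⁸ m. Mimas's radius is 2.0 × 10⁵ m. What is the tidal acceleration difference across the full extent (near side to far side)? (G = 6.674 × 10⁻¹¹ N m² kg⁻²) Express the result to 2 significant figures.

Δg = 4GMr/d³
   = 4 × (6.674 × 10⁻¹¹) × (5.7 × 10²⁶) × (2.0 × 10⁵) / (1.9 × 10⁸)³
   = 4.4 × 10⁻³ m/s²

4.4 × 10⁻³ m/s²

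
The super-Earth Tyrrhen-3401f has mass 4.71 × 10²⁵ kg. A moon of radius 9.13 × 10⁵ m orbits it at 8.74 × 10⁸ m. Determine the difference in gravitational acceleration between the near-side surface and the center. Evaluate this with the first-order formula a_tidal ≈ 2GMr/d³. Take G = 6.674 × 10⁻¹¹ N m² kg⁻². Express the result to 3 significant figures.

8.60 × 10⁻⁶ m/s²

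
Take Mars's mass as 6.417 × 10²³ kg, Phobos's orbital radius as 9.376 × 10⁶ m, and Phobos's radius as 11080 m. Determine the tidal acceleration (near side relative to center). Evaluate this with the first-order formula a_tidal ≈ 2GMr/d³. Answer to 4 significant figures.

1.151 × 10⁻³ m/s²

Δa = 2GMr/d³
   = 2 × (6.674 × 10⁻¹¹) × (6.417 × 10²³) × (11080) / (9.376 × 10⁶)³
   = 1.151 × 10⁻³ m/s²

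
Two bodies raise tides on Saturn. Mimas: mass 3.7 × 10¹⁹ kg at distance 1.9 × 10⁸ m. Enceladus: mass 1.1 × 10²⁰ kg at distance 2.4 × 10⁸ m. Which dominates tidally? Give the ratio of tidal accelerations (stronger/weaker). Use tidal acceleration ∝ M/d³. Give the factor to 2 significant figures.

Enceladus, by a factor of ≈ 1.5

Tidal stretch scales as M/d³; compute that for each body.
Mimas: (3.7 × 10¹⁹) / (1.9 × 10⁸)³ = 5.394 × 10⁻⁶
Enceladus: (1.1 × 10²⁰) / (2.4 × 10⁸)³ = 7.957 × 10⁻⁶
Ratio (larger/smaller) = 1.5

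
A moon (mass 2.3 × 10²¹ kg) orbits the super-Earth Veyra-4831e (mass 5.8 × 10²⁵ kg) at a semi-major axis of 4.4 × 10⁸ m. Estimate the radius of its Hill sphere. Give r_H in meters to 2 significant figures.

1.0 × 10⁷ m

r_H ≈ a (m/3M)^(1/3)
    = (4.4 × 10⁸) × (2.3 × 10²¹ / (3 × 5.8 × 10²⁵))^(1/3)
    = 1.0 × 10⁷ m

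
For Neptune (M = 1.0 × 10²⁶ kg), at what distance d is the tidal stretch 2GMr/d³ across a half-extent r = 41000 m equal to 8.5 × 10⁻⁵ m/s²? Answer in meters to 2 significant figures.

1.9 × 10⁸ m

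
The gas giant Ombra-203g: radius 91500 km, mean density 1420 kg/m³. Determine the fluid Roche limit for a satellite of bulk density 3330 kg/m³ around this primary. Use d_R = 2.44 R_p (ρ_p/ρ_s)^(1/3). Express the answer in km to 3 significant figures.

d_R = 2.44 × 91500 km × (1420/3330)^(1/3)
    = 1.68 × 10⁵ km

1.68 × 10⁵ km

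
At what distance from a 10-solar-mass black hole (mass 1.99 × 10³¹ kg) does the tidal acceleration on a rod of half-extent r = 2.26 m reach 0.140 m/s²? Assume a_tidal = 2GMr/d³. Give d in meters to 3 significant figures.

2GMr/d³ = a_tidal  ⇒  d = (2GMr / a_tidal)^(1/3)
d = (2 × 6.674×10⁻¹¹ × (1.99 × 10³¹) × (2.26) / (0.140))^(1/3)
  = 3.50 × 10⁷ m

3.50 × 10⁷ m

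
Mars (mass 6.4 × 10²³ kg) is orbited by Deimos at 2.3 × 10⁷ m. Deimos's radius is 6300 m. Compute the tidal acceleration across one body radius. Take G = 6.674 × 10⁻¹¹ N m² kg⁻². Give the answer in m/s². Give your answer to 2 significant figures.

The tidal stretch is the gradient of GM/d² times the body's extent r, hence the 1/d³ dependence.
Δa = 2GMr/d³
   = 2 × (6.674 × 10⁻¹¹) × (6.4 × 10²³) × (6300) / (2.3 × 10⁷)³
   = 4.4 × 10⁻⁵ m/s²

4.4 × 10⁻⁵ m/s²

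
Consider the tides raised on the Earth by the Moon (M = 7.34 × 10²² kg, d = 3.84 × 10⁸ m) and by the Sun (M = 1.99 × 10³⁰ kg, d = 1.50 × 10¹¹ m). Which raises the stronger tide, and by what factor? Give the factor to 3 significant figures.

The Moon, by a factor of ≈ 2.20

The tide-raising term goes as M/d³ (the gradient of a 1/d² field).
The Moon: (7.34 × 10²²) / (3.84 × 10⁸)³ = 1.296 × 10⁻³
The Sun: (1.99 × 10³⁰) / (1.50 × 10¹¹)³ = 5.896 × 10⁻⁴
Ratio (larger/smaller) = 2.20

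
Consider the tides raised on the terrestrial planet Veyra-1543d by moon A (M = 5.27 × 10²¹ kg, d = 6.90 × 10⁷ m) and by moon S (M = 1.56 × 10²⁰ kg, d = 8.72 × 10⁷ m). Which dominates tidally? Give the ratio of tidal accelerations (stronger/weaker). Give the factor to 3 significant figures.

Moon A, by a factor of ≈ 68.2

The tide-raising term goes as M/d³ (the gradient of a 1/d² field).
Moon A: (5.27 × 10²¹) / (6.90 × 10⁷)³ = 1.604 × 10⁻²
Moon S: (1.56 × 10²⁰) / (8.72 × 10⁷)³ = 2.353 × 10⁻⁴
Ratio (larger/smaller) = 68.2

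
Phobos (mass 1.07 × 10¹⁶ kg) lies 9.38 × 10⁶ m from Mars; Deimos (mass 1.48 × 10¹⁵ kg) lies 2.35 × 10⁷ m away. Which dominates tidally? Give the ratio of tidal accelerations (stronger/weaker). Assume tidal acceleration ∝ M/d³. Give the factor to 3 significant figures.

Tidal acceleration ∝ M/d³, so compare M/d³ for each.
Phobos: (1.07 × 10¹⁶) / (9.38 × 10⁶)³ = 1.297 × 10⁻⁵
Deimos: (1.48 × 10¹⁵) / (2.35 × 10⁷)³ = 1.140 × 10⁻⁷
Ratio (larger/smaller) = 114

Phobos, by a factor of ≈ 114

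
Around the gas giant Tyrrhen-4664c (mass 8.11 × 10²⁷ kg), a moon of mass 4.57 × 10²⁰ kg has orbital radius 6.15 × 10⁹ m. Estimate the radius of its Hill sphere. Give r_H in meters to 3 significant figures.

1.63 × 10⁷ m

r_H ≈ a (m/3M)^(1/3)
    = (6.15 × 10⁹) × (4.57 × 10²⁰ / (3 × 8.11 × 10²⁷))^(1/3)
    = 1.63 × 10⁷ m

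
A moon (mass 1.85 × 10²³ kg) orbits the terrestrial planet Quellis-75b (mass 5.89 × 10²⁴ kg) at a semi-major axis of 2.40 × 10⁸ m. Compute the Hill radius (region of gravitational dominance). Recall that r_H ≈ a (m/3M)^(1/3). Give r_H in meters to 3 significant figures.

5.25 × 10⁷ m

r_H ≈ a (m/3M)^(1/3)
    = (2.40 × 10⁸) × (1.85 × 10²³ / (3 × 5.89 × 10²⁴))^(1/3)
    = 5.25 × 10⁷ m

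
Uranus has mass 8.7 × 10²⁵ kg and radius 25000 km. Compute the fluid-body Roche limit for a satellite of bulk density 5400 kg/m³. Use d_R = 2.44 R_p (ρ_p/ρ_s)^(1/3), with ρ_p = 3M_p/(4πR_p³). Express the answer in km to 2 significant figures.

38000 km

ρ_p = 3M_p/(4πR_p³) = 3 × (8.7 × 10²⁵) / (4π × (2.5 × 10⁷ m)³) = 1300 kg/m³
d_R = 2.44 × 25000 km × (1300/5400)^(1/3)
    = 38000 km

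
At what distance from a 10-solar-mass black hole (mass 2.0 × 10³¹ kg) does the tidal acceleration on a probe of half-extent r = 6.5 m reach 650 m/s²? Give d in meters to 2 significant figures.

3.0 × 10⁶ m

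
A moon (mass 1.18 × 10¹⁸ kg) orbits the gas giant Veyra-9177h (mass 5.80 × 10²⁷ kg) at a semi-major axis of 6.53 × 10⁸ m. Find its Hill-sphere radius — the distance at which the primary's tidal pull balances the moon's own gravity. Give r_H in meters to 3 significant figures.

2.66 × 10⁵ m

r_H ≈ a (m/3M)^(1/3)
    = (6.53 × 10⁸) × (1.18 × 10¹⁸ / (3 × 5.80 × 10²⁷))^(1/3)
    = 2.66 × 10⁵ m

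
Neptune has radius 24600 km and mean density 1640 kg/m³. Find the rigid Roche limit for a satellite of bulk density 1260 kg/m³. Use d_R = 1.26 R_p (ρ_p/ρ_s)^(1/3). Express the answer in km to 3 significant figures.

d_R = 1.26 × 24600 km × (1640/1260)^(1/3)
    = 33800 km

33800 km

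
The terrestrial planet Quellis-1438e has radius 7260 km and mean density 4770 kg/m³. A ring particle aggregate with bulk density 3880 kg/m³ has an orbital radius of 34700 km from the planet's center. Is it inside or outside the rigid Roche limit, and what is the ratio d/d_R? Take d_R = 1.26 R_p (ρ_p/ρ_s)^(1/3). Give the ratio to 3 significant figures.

outside; d/d_R ≈ 3.54

d_R = 1.26 × (7260 km) × (4770/3880)^(1/3) = 9799 km
d/d_R = (34700) / (9799) = 3.54
Since d/d_R > 1, the body is outside the Roche limit.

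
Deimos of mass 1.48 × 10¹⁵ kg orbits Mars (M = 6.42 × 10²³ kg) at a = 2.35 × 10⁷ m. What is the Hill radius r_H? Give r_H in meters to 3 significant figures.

2.15 × 10⁴ m

r_H ≈ a (m/3M)^(1/3)
    = (2.35 × 10⁷) × (1.48 × 10¹⁵ / (3 × 6.42 × 10²³))^(1/3)
    = 2.15 × 10⁴ m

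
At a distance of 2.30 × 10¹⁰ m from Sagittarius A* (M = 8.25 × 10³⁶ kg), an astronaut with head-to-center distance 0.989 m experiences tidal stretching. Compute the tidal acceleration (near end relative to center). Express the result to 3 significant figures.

8.95 × 10⁻⁵ m/s²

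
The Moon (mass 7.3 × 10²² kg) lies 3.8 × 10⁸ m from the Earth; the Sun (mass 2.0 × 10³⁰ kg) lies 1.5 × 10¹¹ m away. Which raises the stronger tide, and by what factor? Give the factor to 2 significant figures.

The Moon, by a factor of ≈ 2.2

Compare M/d³ for the two perturbers:
The Moon: (7.3 × 10²²) / (3.8 × 10⁸)³ = 1.330 × 10⁻³
The Sun: (2.0 × 10³⁰) / (1.5 × 10¹¹)³ = 5.926 × 10⁻⁴
Ratio (larger/smaller) = 2.2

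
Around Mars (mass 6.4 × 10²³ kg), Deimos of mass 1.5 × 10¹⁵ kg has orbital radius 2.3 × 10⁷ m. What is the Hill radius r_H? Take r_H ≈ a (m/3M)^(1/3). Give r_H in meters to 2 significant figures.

2.1 × 10⁴ m

r_H ≈ a (m/3M)^(1/3)
    = (2.3 × 10⁷) × (1.5 × 10¹⁵ / (3 × 6.4 × 10²³))^(1/3)
    = 2.1 × 10⁴ m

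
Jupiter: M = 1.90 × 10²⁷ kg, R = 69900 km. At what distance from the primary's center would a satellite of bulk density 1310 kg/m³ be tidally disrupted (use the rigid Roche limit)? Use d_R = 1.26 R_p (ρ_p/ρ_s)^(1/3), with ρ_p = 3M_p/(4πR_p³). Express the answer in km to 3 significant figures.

88500 km

ρ_p = 3M_p/(4πR_p³) = 3 × (1.90 × 10²⁷) / (4π × (6.99 × 10⁷ m)³) = 1330 kg/m³
d_R = 1.26 × 69900 km × (1330/1310)^(1/3)
    = 88500 km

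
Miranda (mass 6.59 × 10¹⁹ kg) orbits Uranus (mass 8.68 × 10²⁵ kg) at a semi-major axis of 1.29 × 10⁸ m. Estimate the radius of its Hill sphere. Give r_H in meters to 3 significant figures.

r_H ≈ a (m/3M)^(1/3)
    = (1.29 × 10⁸) × (6.59 × 10¹⁹ / (3 × 8.68 × 10²⁵))^(1/3)
    = 8.16 × 10⁵ m

8.16 × 10⁵ m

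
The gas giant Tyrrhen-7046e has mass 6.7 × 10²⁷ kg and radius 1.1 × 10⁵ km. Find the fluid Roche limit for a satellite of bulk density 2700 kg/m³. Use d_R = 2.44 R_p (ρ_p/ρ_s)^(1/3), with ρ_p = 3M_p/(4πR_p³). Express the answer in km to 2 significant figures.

2.0 × 10⁵ km

ρ_p = 3M_p/(4πR_p³) = 3 × (6.7 × 10²⁷) / (4π × (1.1 × 10⁸ m)³) = 1200 kg/m³
d_R = 2.44 × 1.1 × 10⁵ km × (1200/2700)^(1/3)
    = 2.0 × 10⁵ km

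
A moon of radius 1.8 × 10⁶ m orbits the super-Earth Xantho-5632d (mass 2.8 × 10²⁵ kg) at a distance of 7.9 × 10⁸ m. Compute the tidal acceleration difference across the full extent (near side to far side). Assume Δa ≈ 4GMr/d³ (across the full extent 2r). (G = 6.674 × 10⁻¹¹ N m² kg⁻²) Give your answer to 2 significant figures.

a_tidal = 4GMr/d³
        = 4 × (6.674 × 10⁻¹¹) × (2.8 × 10²⁵) × (1.8 × 10⁶) / (7.9 × 10⁸)³
        = 2.7 × 10⁻⁵ m/s²

2.7 × 10⁻⁵ m/s²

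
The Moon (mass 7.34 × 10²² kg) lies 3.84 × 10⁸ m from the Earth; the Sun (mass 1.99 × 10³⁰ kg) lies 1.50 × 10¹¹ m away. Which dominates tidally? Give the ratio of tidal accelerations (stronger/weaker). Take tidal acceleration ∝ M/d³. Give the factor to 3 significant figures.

The Moon, by a factor of ≈ 2.20

Tidal stretch scales as M/d³; compute that for each body.
The Moon: (7.34 × 10²²) / (3.84 × 10⁸)³ = 1.296 × 10⁻³
The Sun: (1.99 × 10³⁰) / (1.50 × 10¹¹)³ = 5.896 × 10⁻⁴
Ratio (larger/smaller) = 2.20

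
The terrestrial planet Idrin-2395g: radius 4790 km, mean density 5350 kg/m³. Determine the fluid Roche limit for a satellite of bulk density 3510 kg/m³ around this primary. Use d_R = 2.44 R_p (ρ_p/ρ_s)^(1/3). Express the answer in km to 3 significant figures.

d_R = 2.44 × 4790 km × (5350/3510)^(1/3)
    = 13500 km

13500 km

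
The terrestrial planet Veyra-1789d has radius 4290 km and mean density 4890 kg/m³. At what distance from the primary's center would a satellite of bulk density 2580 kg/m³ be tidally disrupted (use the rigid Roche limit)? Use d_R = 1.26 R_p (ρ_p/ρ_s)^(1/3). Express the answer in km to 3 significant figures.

d_R = 1.26 × 4290 km × (4890/2580)^(1/3)
    = 6690 km

6690 km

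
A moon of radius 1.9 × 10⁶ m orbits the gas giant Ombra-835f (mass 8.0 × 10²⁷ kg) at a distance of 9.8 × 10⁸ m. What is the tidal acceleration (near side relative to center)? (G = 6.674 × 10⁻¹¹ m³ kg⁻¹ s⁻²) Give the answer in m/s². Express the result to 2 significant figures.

Δg = 2GMr/d³
   = 2 × (6.674 × 10⁻¹¹) × (8.0 × 10²⁷) × (1.9 × 10⁶) / (9.8 × 10⁸)³
   = 2.2 × 10⁻³ m/s²

2.2 × 10⁻³ m/s²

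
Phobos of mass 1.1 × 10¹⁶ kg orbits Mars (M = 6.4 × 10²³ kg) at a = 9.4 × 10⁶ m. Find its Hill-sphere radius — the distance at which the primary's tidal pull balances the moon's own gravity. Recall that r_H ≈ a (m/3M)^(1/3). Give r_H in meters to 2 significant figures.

r_H ≈ a (m/3M)^(1/3)
    = (9.4 × 10⁶) × (1.1 × 10¹⁶ / (3 × 6.4 × 10²³))^(1/3)
    = 1.7 × 10⁴ m

1.7 × 10⁴ m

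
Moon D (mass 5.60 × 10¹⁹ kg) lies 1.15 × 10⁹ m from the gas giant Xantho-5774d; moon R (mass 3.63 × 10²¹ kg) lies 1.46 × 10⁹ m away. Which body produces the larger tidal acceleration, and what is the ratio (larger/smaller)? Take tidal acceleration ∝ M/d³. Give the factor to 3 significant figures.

Moon R, by a factor of ≈ 31.7

Compare M/d³ for the two perturbers:
Moon D: (5.60 × 10¹⁹) / (1.15 × 10⁹)³ = 3.682 × 10⁻⁸
Moon R: (3.63 × 10²¹) / (1.46 × 10⁹)³ = 1.166 × 10⁻⁶
Ratio (larger/smaller) = 31.7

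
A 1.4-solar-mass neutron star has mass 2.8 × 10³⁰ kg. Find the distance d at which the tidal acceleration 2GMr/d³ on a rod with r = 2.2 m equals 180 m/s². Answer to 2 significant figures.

1.7 × 10⁶ m

2GMr/d³ = a_tidal  ⇒  d = (2GMr / a_tidal)^(1/3)
d = (2 × 6.674×10⁻¹¹ × (2.8 × 10³⁰) × (2.2) / (180))^(1/3)
  = 1.7 × 10⁶ m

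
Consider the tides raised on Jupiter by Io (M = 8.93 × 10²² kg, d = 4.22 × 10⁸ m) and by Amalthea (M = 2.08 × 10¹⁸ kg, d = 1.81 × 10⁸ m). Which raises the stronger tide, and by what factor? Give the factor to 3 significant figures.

Tidal stretch scales as M/d³; compute that for each body.
Io: (8.93 × 10²²) / (4.22 × 10⁸)³ = 1.188 × 10⁻³
Amalthea: (2.08 × 10¹⁸) / (1.81 × 10⁸)³ = 3.508 × 10⁻⁷
Ratio (larger/smaller) = 3390

Io, by a factor of ≈ 3390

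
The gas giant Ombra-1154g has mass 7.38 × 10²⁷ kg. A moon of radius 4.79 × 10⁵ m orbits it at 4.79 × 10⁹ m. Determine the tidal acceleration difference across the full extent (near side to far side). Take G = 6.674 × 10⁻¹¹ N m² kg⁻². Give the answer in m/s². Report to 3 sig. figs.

Near-to-far spans 2r, so the tidal difference is twice the near-to-center value: 4GMr/d³.
Δg = 4GMr/d³
   = 4 × (6.674 × 10⁻¹¹) × (7.38 × 10²⁷) × (4.79 × 10⁵) / (4.79 × 10⁹)³
   = 8.59 × 10⁻⁶ m/s²

8.59 × 10⁻⁶ m/s²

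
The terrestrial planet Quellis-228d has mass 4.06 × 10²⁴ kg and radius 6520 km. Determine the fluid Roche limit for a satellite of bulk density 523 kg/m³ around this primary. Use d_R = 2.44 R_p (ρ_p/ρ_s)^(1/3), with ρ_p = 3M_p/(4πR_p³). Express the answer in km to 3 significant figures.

30000 km

ρ_p = 3M_p/(4πR_p³) = 3 × (4.06 × 10²⁴) / (4π × (6.52 × 10⁶ m)³) = 3500 kg/m³
d_R = 2.44 × 6520 km × (3500/523)^(1/3)
    = 30000 km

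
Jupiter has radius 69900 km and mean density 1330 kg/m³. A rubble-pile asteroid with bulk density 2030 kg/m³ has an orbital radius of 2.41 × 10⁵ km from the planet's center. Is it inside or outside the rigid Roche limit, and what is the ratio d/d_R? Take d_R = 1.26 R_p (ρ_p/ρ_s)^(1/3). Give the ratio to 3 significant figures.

outside; d/d_R ≈ 3.15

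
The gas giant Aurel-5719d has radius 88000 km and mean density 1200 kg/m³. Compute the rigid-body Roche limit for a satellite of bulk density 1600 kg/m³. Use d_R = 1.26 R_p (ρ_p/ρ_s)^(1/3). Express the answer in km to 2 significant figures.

1.0 × 10⁵ km

d_R = 1.26 × 88000 km × (1200/1600)^(1/3)
    = 1.0 × 10⁵ km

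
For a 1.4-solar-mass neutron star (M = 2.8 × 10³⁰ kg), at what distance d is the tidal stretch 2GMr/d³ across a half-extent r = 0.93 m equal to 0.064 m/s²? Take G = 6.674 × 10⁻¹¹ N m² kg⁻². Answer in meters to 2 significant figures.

1.8 × 10⁷ m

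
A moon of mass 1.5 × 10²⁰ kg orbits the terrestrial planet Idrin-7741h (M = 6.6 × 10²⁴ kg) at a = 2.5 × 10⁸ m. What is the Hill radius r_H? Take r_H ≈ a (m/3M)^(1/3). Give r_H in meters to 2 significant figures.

4.9 × 10⁶ m

r_H ≈ a (m/3M)^(1/3)
    = (2.5 × 10⁸) × (1.5 × 10²⁰ / (3 × 6.6 × 10²⁴))^(1/3)
    = 4.9 × 10⁶ m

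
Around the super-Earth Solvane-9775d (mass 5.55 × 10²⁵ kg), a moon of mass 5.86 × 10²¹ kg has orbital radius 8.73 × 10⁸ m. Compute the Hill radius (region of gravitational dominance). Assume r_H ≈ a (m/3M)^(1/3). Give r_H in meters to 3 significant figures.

2.86 × 10⁷ m

r_H ≈ a (m/3M)^(1/3)
    = (8.73 × 10⁸) × (5.86 × 10²¹ / (3 × 5.55 × 10²⁵))^(1/3)
    = 2.86 × 10⁷ m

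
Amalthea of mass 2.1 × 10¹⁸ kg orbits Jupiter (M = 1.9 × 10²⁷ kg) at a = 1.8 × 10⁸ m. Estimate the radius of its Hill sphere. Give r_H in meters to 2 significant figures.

1.3 × 10⁵ m

r_H ≈ a (m/3M)^(1/3)
    = (1.8 × 10⁸) × (2.1 × 10¹⁸ / (3 × 1.9 × 10²⁷))^(1/3)
    = 1.3 × 10⁵ m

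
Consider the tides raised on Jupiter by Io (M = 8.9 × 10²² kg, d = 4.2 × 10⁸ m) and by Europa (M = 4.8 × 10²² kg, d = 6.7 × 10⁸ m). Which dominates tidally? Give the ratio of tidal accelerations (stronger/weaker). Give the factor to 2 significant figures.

Io, by a factor of ≈ 7.5

The tide-raising term goes as M/d³ (the gradient of a 1/d² field).
Io: (8.9 × 10²²) / (4.2 × 10⁸)³ = 1.201 × 10⁻³
Europa: (4.8 × 10²²) / (6.7 × 10⁸)³ = 1.596 × 10⁻⁴
Ratio (larger/smaller) = 7.5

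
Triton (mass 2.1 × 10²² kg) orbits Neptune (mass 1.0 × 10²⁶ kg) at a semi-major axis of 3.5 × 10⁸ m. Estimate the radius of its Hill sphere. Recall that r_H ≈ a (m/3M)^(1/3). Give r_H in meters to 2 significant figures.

r_H ≈ a (m/3M)^(1/3)
    = (3.5 × 10⁸) × (2.1 × 10²² / (3 × 1.0 × 10²⁶))^(1/3)
    = 1.4 × 10⁷ m

1.4 × 10⁷ m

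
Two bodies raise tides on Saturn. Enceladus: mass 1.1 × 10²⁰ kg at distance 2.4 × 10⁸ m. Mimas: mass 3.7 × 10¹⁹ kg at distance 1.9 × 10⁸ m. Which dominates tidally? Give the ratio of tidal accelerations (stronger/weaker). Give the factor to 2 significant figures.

Enceladus, by a factor of ≈ 1.5

Tidal acceleration ∝ M/d³, so compare M/d³ for each.
Enceladus: (1.1 × 10²⁰) / (2.4 × 10⁸)³ = 7.957 × 10⁻⁶
Mimas: (3.7 × 10¹⁹) / (1.9 × 10⁸)³ = 5.394 × 10⁻⁶
Ratio (larger/smaller) = 1.5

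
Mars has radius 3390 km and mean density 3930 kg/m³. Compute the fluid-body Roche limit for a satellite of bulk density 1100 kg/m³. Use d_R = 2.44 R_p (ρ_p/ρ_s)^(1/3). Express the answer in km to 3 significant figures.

d_R = 2.44 × 3390 km × (3930/1100)^(1/3)
    = 12600 km

12600 km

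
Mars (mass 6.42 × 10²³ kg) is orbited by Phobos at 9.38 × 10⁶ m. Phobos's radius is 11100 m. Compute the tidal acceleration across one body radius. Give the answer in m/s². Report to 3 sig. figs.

1.15 × 10⁻³ m/s²

Δg = 2GMr/d³
   = 2 × (6.674 × 10⁻¹¹) × (6.42 × 10²³) × (11100) / (9.38 × 10⁶)³
   = 1.15 × 10⁻³ m/s²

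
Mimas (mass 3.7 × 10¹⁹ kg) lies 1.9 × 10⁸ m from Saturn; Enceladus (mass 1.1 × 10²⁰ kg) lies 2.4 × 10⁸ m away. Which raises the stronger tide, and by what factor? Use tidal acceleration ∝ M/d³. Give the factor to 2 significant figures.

Enceladus, by a factor of ≈ 1.5

Tidal stretch scales as M/d³; compute that for each body.
Mimas: (3.7 × 10¹⁹) / (1.9 × 10⁸)³ = 5.394 × 10⁻⁶
Enceladus: (1.1 × 10²⁰) / (2.4 × 10⁸)³ = 7.957 × 10⁻⁶
Ratio (larger/smaller) = 1.5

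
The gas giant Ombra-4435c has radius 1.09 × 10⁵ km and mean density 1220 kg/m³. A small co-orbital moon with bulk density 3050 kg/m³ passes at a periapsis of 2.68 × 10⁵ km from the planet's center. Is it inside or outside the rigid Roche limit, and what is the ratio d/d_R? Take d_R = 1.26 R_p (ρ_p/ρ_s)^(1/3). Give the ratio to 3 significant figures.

d_R = 1.26 × (1.09 × 10⁵ km) × (1220/3050)^(1/3) = 1.012 × 10⁵ km
d/d_R = (2.68 × 10⁵) / (1.012 × 10⁵) = 2.65
Since d/d_R > 1, the body is outside the Roche limit.

outside; d/d_R ≈ 2.65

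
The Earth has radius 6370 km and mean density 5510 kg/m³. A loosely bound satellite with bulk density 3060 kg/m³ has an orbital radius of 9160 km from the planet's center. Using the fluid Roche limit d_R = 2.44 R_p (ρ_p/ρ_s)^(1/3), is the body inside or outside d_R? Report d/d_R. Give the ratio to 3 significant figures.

d_R = 2.44 × (6370 km) × (5510/3060)^(1/3) = 18910 km
d/d_R = (9160) / (18910) = 0.484
Since d/d_R < 1, the body is inside the Roche limit.

inside; d/d_R ≈ 0.484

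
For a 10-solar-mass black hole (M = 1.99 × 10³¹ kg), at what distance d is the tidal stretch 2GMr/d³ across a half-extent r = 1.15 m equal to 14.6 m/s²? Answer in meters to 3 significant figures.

5.94 × 10⁶ m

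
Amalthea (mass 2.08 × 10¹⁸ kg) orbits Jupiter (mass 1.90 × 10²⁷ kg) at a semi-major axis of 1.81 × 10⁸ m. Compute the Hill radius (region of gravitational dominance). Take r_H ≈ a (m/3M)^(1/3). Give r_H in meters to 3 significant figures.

1.29 × 10⁵ m

r_H ≈ a (m/3M)^(1/3)
    = (1.81 × 10⁸) × (2.08 × 10¹⁸ / (3 × 1.90 × 10²⁷))^(1/3)
    = 1.29 × 10⁵ m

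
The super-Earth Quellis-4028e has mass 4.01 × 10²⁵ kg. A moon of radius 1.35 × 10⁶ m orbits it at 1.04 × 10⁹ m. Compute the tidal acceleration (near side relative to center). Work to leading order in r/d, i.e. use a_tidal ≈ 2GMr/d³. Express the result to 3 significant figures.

Differencing GM/(d−r)² and GM/d² to first order in r/d gives 2GMr/d³.
Δg = 2GMr/d³
   = 2 × (6.674 × 10⁻¹¹) × (4.01 × 10²⁵) × (1.35 × 10⁶) / (1.04 × 10⁹)³
   = 6.42 × 10⁻⁶ m/s²

6.42 × 10⁻⁶ m/s²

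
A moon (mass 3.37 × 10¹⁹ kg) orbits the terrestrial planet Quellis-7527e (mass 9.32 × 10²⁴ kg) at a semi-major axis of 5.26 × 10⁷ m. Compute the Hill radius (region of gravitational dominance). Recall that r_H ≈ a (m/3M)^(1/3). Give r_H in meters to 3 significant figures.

r_H ≈ a (m/3M)^(1/3)
    = (5.26 × 10⁷) × (3.37 × 10¹⁹ / (3 × 9.32 × 10²⁴))^(1/3)
    = 5.60 × 10⁵ m

5.60 × 10⁵ m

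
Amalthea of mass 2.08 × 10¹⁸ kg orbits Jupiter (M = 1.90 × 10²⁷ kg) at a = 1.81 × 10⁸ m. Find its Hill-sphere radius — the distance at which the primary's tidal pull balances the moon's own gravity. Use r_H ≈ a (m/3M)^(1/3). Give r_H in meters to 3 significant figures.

1.29 × 10⁵ m

r_H ≈ a (m/3M)^(1/3)
    = (1.81 × 10⁸) × (2.08 × 10¹⁸ / (3 × 1.90 × 10²⁷))^(1/3)
    = 1.29 × 10⁵ m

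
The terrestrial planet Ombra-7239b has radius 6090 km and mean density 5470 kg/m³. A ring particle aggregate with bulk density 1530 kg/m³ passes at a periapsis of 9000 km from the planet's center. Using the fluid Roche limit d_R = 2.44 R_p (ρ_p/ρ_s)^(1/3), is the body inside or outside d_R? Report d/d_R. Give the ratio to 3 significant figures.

d_R = 2.44 × (6090 km) × (5470/1530)^(1/3) = 22720 km
d/d_R = (9000) / (22720) = 0.396
Since d/d_R < 1, the body is inside the Roche limit.

inside; d/d_R ≈ 0.396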